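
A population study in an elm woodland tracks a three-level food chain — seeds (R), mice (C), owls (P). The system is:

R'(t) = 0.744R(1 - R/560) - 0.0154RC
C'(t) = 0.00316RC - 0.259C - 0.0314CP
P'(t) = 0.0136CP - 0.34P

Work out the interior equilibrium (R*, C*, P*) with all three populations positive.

R* ≈ 270, C* ≈ 25, P* ≈ 18.9

From dP/dt = 0: 0.0136C* = 0.34, so C* = 25.
From dR/dt = 0: 0.744(1 - R*/560) = 0.0154·25, giving R* = 560·(1 - 0.517) = 270.
From dC/dt = 0: 0.00316·270 - 0.259 = 0.0314P*, so P* = 0.595/0.0314 = 18.9.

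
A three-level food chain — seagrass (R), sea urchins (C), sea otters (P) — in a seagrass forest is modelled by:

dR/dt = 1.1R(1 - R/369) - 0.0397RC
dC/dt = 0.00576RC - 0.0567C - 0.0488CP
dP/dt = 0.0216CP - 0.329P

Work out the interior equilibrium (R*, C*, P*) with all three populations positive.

R* ≈ 166, C* ≈ 15.2, P* ≈ 18.4

From dP/dt = 0: 0.0216C* = 0.329, so C* = 15.2.
From dR/dt = 0: 1.1(1 - R*/369) = 0.0397·15.2, giving R* = 369·(1 - 0.55) = 166.
From dC/dt = 0: 0.00576·166 - 0.0567 = 0.0488P*, so P* = 0.9/0.0488 = 18.4.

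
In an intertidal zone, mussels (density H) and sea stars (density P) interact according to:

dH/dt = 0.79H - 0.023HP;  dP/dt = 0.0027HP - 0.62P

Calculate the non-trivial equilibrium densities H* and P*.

H* ≈ 230, P* ≈ 34.3

Set dP/dt = 0 with P > 0: 0.0027H - 0.62 = 0, so H* = 0.62/0.0027 = 230.
Set dH/dt = 0 with H > 0: 0.79 - 0.023P = 0, so P* = 0.79/0.023 = 34.3.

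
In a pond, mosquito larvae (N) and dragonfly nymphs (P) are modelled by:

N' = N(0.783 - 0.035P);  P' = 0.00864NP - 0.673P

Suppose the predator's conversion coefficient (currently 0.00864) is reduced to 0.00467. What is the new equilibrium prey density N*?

N* ≈ 144

At the interior fixed point, setting dP/dt = 0 with P > 0 fixes N* = (predator death rate)/(NP coefficient) — independent of the other coefficients.
With the change, N* = 0.673/0.00467 = 144; it rises from 77.9.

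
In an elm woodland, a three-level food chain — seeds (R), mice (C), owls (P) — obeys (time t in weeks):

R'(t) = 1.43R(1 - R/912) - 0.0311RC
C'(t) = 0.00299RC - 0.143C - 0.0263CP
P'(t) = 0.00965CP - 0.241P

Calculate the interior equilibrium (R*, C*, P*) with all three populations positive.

From dP/dt = 0: 0.00965C* = 0.241, so C* = 25.
From dR/dt = 0: 1.43(1 - R*/912) = 0.0311·25, giving R* = 912·(1 - 0.543) = 417.
From dC/dt = 0: 0.00299·417 - 0.143 = 0.0263P*, so P* = 1.1/0.0263 = 41.9.

R* ≈ 417, C* ≈ 25, P* ≈ 41.9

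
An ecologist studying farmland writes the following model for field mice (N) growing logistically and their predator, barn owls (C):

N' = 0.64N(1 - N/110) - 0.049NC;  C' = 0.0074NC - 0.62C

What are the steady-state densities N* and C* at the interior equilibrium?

From dC/dt = 0 with C > 0: 0.0074N* = 0.62, so N* = 83.8.
Substitute into dN/dt = 0: 0.64(1 - 83.8/110) = 0.049C*.
The bracket is 0.238, giving C* = 0.153/0.049 = 3.11.

N* ≈ 83.8, C* ≈ 3.11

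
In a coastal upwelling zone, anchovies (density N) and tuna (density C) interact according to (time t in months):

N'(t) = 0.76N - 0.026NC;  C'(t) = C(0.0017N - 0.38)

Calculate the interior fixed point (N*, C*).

N* ≈ 224, C* ≈ 29.2

Set dC/dt = 0 with C > 0: 0.0017N - 0.38 = 0, so N* = 0.38/0.0017 = 224.
Set dN/dt = 0 with N > 0: 0.76 - 0.026C = 0, so C* = 0.76/0.026 = 29.2.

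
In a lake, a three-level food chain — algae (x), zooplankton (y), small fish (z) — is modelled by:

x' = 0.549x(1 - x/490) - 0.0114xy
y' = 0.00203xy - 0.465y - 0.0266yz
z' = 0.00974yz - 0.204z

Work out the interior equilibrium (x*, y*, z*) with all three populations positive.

From dz/dt = 0: 0.00974y* = 0.204, so y* = 20.9.
From dx/dt = 0: 0.549(1 - x*/490) = 0.0114·20.9, giving x* = 490·(1 - 0.435) = 277.
From dy/dt = 0: 0.00203·277 - 0.465 = 0.0266z*, so z* = 0.0971/0.0266 = 3.65.

x* ≈ 277, y* ≈ 20.9, z* ≈ 3.65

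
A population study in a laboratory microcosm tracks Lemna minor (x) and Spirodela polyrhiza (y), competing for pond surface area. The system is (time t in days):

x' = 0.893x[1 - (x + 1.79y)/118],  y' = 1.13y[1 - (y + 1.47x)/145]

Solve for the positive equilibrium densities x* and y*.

x* ≈ 86.8, y* ≈ 17.4

Setting both brackets to zero gives the nullclines x + 1.79y = 118 and 1.47x + y = 145.
Substituting y = 145 - 1.47x into the first: x(1 - 1.79·1.47) = 118 - 1.79·145.
So x* = -142/-1.63 = 86.8, and then y* = 145 - 1.47·86.8 = 17.4.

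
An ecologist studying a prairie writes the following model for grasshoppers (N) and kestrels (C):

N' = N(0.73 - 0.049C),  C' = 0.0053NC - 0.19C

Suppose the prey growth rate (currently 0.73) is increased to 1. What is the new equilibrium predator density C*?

C* ≈ 20.4

At the interior fixed point, setting dN/dt = 0 with N > 0 fixes C* = (prey growth rate)/(NC coefficient) — independent of the other coefficients.
With the change, C* = 1/0.049 = 20.4; it rises from 14.9.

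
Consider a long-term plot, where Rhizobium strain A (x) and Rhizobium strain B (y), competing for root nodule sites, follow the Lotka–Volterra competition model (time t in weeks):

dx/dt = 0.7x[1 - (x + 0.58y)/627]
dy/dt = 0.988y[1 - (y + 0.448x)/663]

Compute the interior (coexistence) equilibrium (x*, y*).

Setting both brackets to zero gives the nullclines x + 0.58y = 627 and 0.448x + y = 663.
Substituting y = 663 - 0.448x into the first: x(1 - 0.58·0.448) = 627 - 0.58·663.
So x* = 242/0.74 = 328, and then y* = 663 - 0.448·328 = 516.

x* ≈ 328, y* ≈ 516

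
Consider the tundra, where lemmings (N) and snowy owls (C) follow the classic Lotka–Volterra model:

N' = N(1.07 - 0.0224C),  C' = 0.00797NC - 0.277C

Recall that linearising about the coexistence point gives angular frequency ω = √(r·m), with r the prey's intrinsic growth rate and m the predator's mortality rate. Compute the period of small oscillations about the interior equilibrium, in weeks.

Here r = 1.07 and m = 0.277, so r·m = 0.296.
ω = √0.296 = 0.544 per week, hence T = 2π/ω ≈ 11.5 weeks.

T ≈ 11.5 weeks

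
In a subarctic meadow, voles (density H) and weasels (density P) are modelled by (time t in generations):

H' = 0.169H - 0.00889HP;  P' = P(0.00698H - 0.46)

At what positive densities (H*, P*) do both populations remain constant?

Set dP/dt = 0 with P > 0: 0.00698H - 0.46 = 0, so H* = 0.46/0.00698 = 65.9.
Set dH/dt = 0 with H > 0: 0.169 - 0.00889P = 0, so P* = 0.169/0.00889 = 19.

H* ≈ 65.9, P* ≈ 19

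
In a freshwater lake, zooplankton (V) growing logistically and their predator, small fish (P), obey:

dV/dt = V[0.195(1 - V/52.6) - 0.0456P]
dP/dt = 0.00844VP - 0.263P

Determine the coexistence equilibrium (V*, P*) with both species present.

From dP/dt = 0 with P > 0: 0.00844V* = 0.263, so V* = 31.2.
Substitute into dV/dt = 0: 0.195(1 - 31.2/52.6) = 0.0456P*.
The bracket is 0.408, giving P* = 0.0795/0.0456 = 1.74.

V* ≈ 31.2, P* ≈ 1.74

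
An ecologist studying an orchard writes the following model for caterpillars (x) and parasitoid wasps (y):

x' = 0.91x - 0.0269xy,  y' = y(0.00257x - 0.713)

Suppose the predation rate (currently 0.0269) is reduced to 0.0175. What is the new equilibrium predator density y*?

y* ≈ 52

At the interior fixed point, setting dx/dt = 0 with x > 0 fixes y* = (prey growth rate)/(xy coefficient) — independent of the other coefficients.
With the change, y* = 0.91/0.0175 = 52; it rises from 33.8.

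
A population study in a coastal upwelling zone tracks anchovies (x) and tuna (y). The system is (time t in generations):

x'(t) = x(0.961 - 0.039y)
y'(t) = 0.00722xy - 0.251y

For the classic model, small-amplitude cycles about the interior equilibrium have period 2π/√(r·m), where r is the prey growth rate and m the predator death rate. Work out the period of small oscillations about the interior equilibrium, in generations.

T ≈ 12.8 generations

Here r = 0.961 and m = 0.251, so r·m = 0.241.
ω = √0.241 = 0.491 per generation, hence T = 2π/ω ≈ 12.8 generations.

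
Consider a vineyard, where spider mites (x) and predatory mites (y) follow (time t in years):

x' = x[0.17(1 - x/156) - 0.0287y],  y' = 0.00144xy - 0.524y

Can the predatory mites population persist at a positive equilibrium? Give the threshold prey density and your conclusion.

Threshold x = 364; K < 364, so no, the predator goes extinct.

The predator equation gives dy/dt > 0 only when x > 0.524/0.00144 = 364.
Without the predator, x → K = 156. Since 156 < 364, the predator cannot invade.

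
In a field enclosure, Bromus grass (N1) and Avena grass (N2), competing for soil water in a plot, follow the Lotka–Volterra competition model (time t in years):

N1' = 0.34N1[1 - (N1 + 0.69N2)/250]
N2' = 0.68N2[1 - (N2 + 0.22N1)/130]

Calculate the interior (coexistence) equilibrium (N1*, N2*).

Setting both brackets to zero gives the nullclines N1 + 0.69N2 = 250 and 0.22N1 + N2 = 130.
Substituting N2 = 130 - 0.22N1 into the first: N1(1 - 0.69·0.22) = 250 - 0.69·130.
So N1* = 160/0.848 = 189, and then N2* = 130 - 0.22·189 = 88.4.

N1* ≈ 189, N2* ≈ 88.4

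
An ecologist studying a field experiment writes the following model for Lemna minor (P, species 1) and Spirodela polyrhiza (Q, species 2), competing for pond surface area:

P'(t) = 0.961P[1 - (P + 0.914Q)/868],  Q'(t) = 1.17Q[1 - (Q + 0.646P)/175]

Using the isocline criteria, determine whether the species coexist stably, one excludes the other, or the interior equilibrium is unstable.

Compare the nullcline intercepts: K1/α12 = 868/0.914 = 950 > K2 = 175; K2/α21 = 175/0.646 = 271 < K1 = 868.
Since the inequalities point opposite ways, species 1 can invade but species 2 cannot.

species 1 excludes species 2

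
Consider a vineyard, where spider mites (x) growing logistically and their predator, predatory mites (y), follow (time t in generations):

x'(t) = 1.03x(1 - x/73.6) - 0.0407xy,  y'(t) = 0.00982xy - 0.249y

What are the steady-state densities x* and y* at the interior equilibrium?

x* ≈ 25.4, y* ≈ 16.6

From dy/dt = 0 with y > 0: 0.00982x* = 0.249, so x* = 25.4.
Substitute into dx/dt = 0: 1.03(1 - 25.4/73.6) = 0.0407y*.
The bracket is 0.655, giving y* = 0.675/0.0407 = 16.6.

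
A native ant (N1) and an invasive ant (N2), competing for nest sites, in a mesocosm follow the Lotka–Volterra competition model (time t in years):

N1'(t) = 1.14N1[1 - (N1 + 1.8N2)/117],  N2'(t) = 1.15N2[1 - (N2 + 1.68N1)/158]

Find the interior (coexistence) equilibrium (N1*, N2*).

N1* ≈ 82.7, N2* ≈ 19.1

Setting both brackets to zero gives the nullclines N1 + 1.8N2 = 117 and 1.68N1 + N2 = 158.
Substituting N2 = 158 - 1.68N1 into the first: N1(1 - 1.8·1.68) = 117 - 1.8·158.
So N1* = -167/-2.02 = 82.7, and then N2* = 158 - 1.68·82.7 = 19.1.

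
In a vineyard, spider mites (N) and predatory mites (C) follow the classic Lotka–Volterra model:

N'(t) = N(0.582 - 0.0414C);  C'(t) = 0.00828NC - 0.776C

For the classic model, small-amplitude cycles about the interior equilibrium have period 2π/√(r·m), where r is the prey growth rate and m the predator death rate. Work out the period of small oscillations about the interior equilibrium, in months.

Here r = 0.582 and m = 0.776, so r·m = 0.452.
ω = √0.452 = 0.672 per month, hence T = 2π/ω ≈ 9.35 months.

T ≈ 9.35 months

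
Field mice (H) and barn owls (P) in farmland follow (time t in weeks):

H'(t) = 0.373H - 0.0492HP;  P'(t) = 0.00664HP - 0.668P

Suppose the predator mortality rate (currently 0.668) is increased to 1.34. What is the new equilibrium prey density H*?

H* ≈ 202

At the interior fixed point, setting dP/dt = 0 with P > 0 fixes H* = (predator death rate)/(HP coefficient) — independent of the other coefficients.
With the change, H* = 1.34/0.00664 = 202; it rises from 101.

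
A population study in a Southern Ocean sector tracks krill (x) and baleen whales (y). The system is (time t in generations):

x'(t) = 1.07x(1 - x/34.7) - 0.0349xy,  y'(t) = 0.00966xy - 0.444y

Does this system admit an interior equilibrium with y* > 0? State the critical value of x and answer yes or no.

The predator equation gives dy/dt > 0 only when x > 0.444/0.00966 = 46.
Without the predator, x → K = 34.7. Since 34.7 < 46, the predator cannot invade.

Threshold x = 46; K < 46, so no, the predator goes extinct.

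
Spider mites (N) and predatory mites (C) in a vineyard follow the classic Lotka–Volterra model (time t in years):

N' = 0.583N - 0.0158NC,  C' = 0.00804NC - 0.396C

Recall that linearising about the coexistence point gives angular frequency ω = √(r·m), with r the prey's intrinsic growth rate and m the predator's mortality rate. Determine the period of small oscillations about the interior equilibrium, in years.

Here r = 0.583 and m = 0.396, so r·m = 0.231.
ω = √0.231 = 0.48 per year, hence T = 2π/ω ≈ 13.1 years.

T ≈ 13.1 years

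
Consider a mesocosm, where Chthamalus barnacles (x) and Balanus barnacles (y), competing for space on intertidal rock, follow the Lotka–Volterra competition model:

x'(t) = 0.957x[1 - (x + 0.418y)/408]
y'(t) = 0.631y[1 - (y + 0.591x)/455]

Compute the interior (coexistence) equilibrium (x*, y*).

Setting both brackets to zero gives the nullclines x + 0.418y = 408 and 0.591x + y = 455.
Substituting y = 455 - 0.591x into the first: x(1 - 0.418·0.591) = 408 - 0.418·455.
So x* = 218/0.753 = 289, and then y* = 455 - 0.591·289 = 284.

x* ≈ 289, y* ≈ 284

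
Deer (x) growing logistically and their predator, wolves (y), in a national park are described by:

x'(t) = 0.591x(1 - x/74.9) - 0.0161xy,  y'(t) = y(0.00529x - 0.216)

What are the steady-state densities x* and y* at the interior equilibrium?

x* ≈ 40.8, y* ≈ 16.7

From dy/dt = 0 with y > 0: 0.00529x* = 0.216, so x* = 40.8.
Substitute into dx/dt = 0: 0.591(1 - 40.8/74.9) = 0.0161y*.
The bracket is 0.455, giving y* = 0.269/0.0161 = 16.7.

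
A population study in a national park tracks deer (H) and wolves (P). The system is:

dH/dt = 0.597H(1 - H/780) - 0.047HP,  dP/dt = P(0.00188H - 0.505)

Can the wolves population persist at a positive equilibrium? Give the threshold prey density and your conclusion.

The predator equation gives dP/dt > 0 only when H > 0.505/0.00188 = 269.
Without the predator, H → K = 780. Since 780 > 269, the predator can invade and persist.

Threshold H = 269; K > 269, so yes, the predator persists.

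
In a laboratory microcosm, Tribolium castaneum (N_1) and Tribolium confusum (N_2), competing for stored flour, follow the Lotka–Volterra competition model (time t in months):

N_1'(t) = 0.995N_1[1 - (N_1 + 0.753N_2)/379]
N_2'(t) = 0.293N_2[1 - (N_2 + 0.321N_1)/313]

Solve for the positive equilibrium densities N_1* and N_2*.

Setting both brackets to zero gives the nullclines N_1 + 0.753N_2 = 379 and 0.321N_1 + N_2 = 313.
Substituting N_2 = 313 - 0.321N_1 into the first: N_1(1 - 0.753·0.321) = 379 - 0.753·313.
So N_1* = 143/0.758 = 189, and then N_2* = 313 - 0.321·189 = 252.

N_1* ≈ 189, N_2* ≈ 252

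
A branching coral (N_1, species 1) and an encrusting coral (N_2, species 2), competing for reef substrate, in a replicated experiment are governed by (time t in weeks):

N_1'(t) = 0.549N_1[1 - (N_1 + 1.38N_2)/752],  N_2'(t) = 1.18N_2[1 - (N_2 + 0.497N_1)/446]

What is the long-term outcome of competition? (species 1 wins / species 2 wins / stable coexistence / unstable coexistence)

Compare the nullcline intercepts: K1/α12 = 752/1.38 = 545 > K2 = 446; K2/α21 = 446/0.497 = 897 > K1 = 752.
Since both inequalities hold, each species can invade when rare, so the interior equilibrium is stable.

stable coexistence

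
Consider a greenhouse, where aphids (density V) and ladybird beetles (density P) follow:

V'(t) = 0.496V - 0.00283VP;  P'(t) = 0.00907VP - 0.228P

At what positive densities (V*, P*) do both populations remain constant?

Set dP/dt = 0 with P > 0: 0.00907V - 0.228 = 0, so V* = 0.228/0.00907 = 25.1.
Set dV/dt = 0 with V > 0: 0.496 - 0.00283P = 0, so P* = 0.496/0.00283 = 175.

V* ≈ 25.1, P* ≈ 175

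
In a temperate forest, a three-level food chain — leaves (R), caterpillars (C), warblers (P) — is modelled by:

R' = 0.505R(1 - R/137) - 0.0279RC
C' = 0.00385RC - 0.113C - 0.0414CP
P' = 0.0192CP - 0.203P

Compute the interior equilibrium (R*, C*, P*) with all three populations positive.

From dP/dt = 0: 0.0192C* = 0.203, so C* = 10.6.
From dR/dt = 0: 0.505(1 - R*/137) = 0.0279·10.6, giving R* = 137·(1 - 0.584) = 57.
From dC/dt = 0: 0.00385·57 - 0.113 = 0.0414P*, so P* = 0.106/0.0414 = 2.57.

R* ≈ 57, C* ≈ 10.6, P* ≈ 2.57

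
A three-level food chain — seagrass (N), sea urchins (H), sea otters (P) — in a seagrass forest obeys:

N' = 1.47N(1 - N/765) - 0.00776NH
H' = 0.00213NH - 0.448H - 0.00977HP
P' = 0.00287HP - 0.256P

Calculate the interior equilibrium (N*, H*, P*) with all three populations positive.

N* ≈ 405, H* ≈ 89.2, P* ≈ 42.4

From dP/dt = 0: 0.00287H* = 0.256, so H* = 89.2.
From dN/dt = 0: 1.47(1 - N*/765) = 0.00776·89.2, giving N* = 765·(1 - 0.471) = 405.
From dH/dt = 0: 0.00213·405 - 0.448 = 0.00977P*, so P* = 0.414/0.00977 = 42.4.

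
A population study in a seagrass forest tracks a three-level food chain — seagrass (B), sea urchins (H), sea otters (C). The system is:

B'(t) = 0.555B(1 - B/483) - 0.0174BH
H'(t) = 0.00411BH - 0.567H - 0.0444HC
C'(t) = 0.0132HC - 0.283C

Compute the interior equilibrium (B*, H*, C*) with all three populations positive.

From dC/dt = 0: 0.0132H* = 0.283, so H* = 21.4.
From dB/dt = 0: 0.555(1 - B*/483) = 0.0174·21.4, giving B* = 483·(1 - 0.672) = 158.
From dH/dt = 0: 0.00411·158 - 0.567 = 0.0444C*, so C* = 0.0838/0.0444 = 1.89.

B* ≈ 158, H* ≈ 21.4, C* ≈ 1.89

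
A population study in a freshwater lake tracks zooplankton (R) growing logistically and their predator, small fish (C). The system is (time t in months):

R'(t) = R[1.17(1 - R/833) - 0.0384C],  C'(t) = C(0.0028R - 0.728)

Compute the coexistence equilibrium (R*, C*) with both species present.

From dC/dt = 0 with C > 0: 0.0028R* = 0.728, so R* = 260.
Substitute into dR/dt = 0: 1.17(1 - 260/833) = 0.0384C*.
The bracket is 0.688, giving C* = 0.805/0.0384 = 21.

R* ≈ 260, C* ≈ 21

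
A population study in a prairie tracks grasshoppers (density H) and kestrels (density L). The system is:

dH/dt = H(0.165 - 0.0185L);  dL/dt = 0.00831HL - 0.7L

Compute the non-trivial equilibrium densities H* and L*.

H* ≈ 84.2, L* ≈ 8.92

Set dL/dt = 0 with L > 0: 0.00831H - 0.7 = 0, so H* = 0.7/0.00831 = 84.2.
Set dH/dt = 0 with H > 0: 0.165 - 0.0185L = 0, so L* = 0.165/0.0185 = 8.92.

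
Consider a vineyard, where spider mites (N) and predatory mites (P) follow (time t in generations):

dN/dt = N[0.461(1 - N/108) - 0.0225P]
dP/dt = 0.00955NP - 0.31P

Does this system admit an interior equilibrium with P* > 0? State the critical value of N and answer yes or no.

The predator equation gives dP/dt > 0 only when N > 0.31/0.00955 = 32.5.
Without the predator, N → K = 108. Since 108 > 32.5, the predator can invade and persist.

Threshold N = 32.5; K > 32.5, so yes, the predator persists.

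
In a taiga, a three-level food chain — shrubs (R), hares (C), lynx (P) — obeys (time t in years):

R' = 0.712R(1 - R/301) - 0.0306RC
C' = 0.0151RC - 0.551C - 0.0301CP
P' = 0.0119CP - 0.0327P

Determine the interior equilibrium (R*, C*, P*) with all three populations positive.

From dP/dt = 0: 0.0119C* = 0.0327, so C* = 2.75.
From dR/dt = 0: 0.712(1 - R*/301) = 0.0306·2.75, giving R* = 301·(1 - 0.118) = 265.
From dC/dt = 0: 0.0151·265 - 0.551 = 0.0301P*, so P* = 3.46/0.0301 = 115.

R* ≈ 265, C* ≈ 2.75, P* ≈ 115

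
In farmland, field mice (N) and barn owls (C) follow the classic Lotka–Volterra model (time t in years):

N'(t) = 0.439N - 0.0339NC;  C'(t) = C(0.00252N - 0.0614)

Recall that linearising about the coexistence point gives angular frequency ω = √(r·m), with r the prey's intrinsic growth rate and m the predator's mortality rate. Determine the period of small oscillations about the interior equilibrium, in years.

Here r = 0.439 and m = 0.0614, so r·m = 0.027.
ω = √0.027 = 0.164 per year, hence T = 2π/ω ≈ 38.3 years.

T ≈ 38.3 years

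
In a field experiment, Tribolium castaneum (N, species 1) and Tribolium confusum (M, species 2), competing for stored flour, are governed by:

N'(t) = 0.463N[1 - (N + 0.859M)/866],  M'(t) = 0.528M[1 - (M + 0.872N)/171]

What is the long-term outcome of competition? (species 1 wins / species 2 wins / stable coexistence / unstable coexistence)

species 1 excludes species 2

Compare the nullcline intercepts: K1/α12 = 866/0.859 = 1010 > K2 = 171; K2/α21 = 171/0.872 = 196 < K1 = 866.
Since the inequalities point opposite ways, species 1 can invade but species 2 cannot.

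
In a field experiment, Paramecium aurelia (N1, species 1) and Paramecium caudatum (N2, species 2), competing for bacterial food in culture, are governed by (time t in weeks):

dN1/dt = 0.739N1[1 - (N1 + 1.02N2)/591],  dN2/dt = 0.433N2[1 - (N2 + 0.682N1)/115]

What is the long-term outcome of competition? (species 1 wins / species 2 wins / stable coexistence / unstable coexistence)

species 1 excludes species 2

Compare the nullcline intercepts: K1/α12 = 591/1.02 = 579 > K2 = 115; K2/α21 = 115/0.682 = 169 < K1 = 591.
Since the inequalities point opposite ways, species 1 can invade but species 2 cannot.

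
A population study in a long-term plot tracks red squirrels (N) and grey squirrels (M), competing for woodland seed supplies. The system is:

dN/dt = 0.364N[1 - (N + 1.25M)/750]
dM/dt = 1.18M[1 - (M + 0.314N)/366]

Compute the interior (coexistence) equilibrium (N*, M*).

Setting both brackets to zero gives the nullclines N + 1.25M = 750 and 0.314N + M = 366.
Substituting M = 366 - 0.314N into the first: N(1 - 1.25·0.314) = 750 - 1.25·366.
So N* = 292/0.607 = 481, and then M* = 366 - 0.314·481 = 215.

N* ≈ 481, M* ≈ 215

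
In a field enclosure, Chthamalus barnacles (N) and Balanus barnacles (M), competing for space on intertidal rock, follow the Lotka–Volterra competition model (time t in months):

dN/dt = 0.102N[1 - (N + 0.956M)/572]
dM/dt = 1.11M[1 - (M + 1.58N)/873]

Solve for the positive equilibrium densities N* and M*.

Setting both brackets to zero gives the nullclines N + 0.956M = 572 and 1.58N + M = 873.
Substituting M = 873 - 1.58N into the first: N(1 - 0.956·1.58) = 572 - 0.956·873.
So N* = -263/-0.51 = 514, and then M* = 873 - 1.58·514 = 60.3.

N* ≈ 514, M* ≈ 60.3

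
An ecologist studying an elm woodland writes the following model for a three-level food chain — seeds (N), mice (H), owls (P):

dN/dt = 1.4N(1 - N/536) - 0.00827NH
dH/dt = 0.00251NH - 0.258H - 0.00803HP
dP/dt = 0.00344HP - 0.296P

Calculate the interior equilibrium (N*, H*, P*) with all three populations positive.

N* ≈ 264, H* ≈ 86, P* ≈ 50.3

From dP/dt = 0: 0.00344H* = 0.296, so H* = 86.
From dN/dt = 0: 1.4(1 - N*/536) = 0.00827·86, giving N* = 536·(1 - 0.508) = 264.
From dH/dt = 0: 0.00251·264 - 0.258 = 0.00803P*, so P* = 0.404/0.00803 = 50.3.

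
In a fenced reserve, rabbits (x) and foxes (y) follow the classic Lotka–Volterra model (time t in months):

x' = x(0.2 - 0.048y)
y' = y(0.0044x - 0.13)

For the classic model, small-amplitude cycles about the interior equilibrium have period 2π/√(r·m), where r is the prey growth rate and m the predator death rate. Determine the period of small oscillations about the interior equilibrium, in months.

T ≈ 39 months

Here r = 0.2 and m = 0.13, so r·m = 0.026.
ω = √0.026 = 0.161 per month, hence T = 2π/ω ≈ 39 months.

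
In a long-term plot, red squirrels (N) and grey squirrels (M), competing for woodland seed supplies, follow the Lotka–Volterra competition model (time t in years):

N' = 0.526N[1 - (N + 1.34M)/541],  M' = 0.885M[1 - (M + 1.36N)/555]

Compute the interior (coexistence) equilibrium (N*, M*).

N* ≈ 246, M* ≈ 220

Setting both brackets to zero gives the nullclines N + 1.34M = 541 and 1.36N + M = 555.
Substituting M = 555 - 1.36N into the first: N(1 - 1.34·1.36) = 541 - 1.34·555.
So N* = -203/-0.822 = 246, and then M* = 555 - 1.36·246 = 220.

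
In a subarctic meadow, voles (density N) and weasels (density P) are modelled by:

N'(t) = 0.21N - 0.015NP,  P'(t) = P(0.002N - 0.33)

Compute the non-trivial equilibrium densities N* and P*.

N* ≈ 165, P* ≈ 14

Set dP/dt = 0 with P > 0: 0.002N - 0.33 = 0, so N* = 0.33/0.002 = 165.
Set dN/dt = 0 with N > 0: 0.21 - 0.015P = 0, so P* = 0.21/0.015 = 14.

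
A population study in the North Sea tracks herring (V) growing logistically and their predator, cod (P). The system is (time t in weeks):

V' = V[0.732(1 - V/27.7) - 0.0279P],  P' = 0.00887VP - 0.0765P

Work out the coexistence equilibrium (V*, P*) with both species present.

From dP/dt = 0 with P > 0: 0.00887V* = 0.0765, so V* = 8.62.
Substitute into dV/dt = 0: 0.732(1 - 8.62/27.7) = 0.0279P*.
The bracket is 0.689, giving P* = 0.504/0.0279 = 18.1.

V* ≈ 8.62, P* ≈ 18.1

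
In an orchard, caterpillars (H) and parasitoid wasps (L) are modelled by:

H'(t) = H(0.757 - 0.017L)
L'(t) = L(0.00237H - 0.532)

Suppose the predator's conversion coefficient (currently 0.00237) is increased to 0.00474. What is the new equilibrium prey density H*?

At the interior fixed point, setting dL/dt = 0 with L > 0 fixes H* = (predator death rate)/(HL coefficient) — independent of the other coefficients.
With the change, H* = 0.532/0.00474 = 112; it falls from 224.

H* ≈ 112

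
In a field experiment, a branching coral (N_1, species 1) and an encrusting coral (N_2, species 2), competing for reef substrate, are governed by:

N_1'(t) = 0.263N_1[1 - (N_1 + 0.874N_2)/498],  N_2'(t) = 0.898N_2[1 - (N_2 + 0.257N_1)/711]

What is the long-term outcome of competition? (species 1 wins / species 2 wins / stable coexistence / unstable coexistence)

species 2 excludes species 1

Compare the nullcline intercepts: K1/α12 = 498/0.874 = 570 < K2 = 711; K2/α21 = 711/0.257 = 2770 > K1 = 498.
Since the inequalities point opposite ways, species 2 can invade but species 1 cannot.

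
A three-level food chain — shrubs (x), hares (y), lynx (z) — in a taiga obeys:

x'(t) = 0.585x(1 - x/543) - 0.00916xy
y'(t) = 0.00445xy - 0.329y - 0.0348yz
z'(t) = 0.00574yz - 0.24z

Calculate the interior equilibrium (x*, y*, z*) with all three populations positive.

From dz/dt = 0: 0.00574y* = 0.24, so y* = 41.8.
From dx/dt = 0: 0.585(1 - x*/543) = 0.00916·41.8, giving x* = 543·(1 - 0.655) = 188.
From dy/dt = 0: 0.00445·188 - 0.329 = 0.0348z*, so z* = 0.505/0.0348 = 14.5.

x* ≈ 188, y* ≈ 41.8, z* ≈ 14.5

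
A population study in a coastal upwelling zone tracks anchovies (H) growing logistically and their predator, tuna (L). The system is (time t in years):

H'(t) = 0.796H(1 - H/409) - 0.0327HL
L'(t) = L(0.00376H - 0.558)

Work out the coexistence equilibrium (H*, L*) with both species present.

H* ≈ 148, L* ≈ 15.5

From dL/dt = 0 with L > 0: 0.00376H* = 0.558, so H* = 148.
Substitute into dH/dt = 0: 0.796(1 - 148/409) = 0.0327L*.
The bracket is 0.637, giving L* = 0.507/0.0327 = 15.5.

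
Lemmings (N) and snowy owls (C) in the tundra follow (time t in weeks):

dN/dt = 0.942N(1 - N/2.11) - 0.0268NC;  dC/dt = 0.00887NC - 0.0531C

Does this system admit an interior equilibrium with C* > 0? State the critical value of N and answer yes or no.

The predator equation gives dC/dt > 0 only when N > 0.0531/0.00887 = 5.99.
Without the predator, N → K = 2.11. Since 2.11 < 5.99, the predator cannot invade.

Threshold N = 5.99; K < 5.99, so no, the predator goes extinct.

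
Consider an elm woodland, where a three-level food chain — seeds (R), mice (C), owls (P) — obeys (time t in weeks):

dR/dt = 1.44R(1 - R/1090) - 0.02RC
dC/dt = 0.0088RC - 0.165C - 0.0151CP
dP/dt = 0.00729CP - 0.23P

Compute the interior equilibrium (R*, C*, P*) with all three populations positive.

R* ≈ 612, C* ≈ 31.6, P* ≈ 346

From dP/dt = 0: 0.00729C* = 0.23, so C* = 31.6.
From dR/dt = 0: 1.44(1 - R*/1090) = 0.02·31.6, giving R* = 1090·(1 - 0.438) = 612.
From dC/dt = 0: 0.0088·612 - 0.165 = 0.0151P*, so P* = 5.22/0.0151 = 346.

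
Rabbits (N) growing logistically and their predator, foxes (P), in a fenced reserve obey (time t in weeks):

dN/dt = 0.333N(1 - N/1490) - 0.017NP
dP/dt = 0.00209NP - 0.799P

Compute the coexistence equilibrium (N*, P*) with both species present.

From dP/dt = 0 with P > 0: 0.00209N* = 0.799, so N* = 382.
Substitute into dN/dt = 0: 0.333(1 - 382/1490) = 0.017P*.
The bracket is 0.743, giving P* = 0.248/0.017 = 14.6.

N* ≈ 382, P* ≈ 14.6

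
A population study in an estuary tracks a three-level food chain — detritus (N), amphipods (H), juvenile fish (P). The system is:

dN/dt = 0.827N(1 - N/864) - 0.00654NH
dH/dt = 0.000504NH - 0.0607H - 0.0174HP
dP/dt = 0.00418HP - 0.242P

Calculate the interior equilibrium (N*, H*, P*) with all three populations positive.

N* ≈ 468, H* ≈ 57.9, P* ≈ 10.1

From dP/dt = 0: 0.00418H* = 0.242, so H* = 57.9.
From dN/dt = 0: 0.827(1 - N*/864) = 0.00654·57.9, giving N* = 864·(1 - 0.458) = 468.
From dH/dt = 0: 0.000504·468 - 0.0607 = 0.0174P*, so P* = 0.175/0.0174 = 10.1.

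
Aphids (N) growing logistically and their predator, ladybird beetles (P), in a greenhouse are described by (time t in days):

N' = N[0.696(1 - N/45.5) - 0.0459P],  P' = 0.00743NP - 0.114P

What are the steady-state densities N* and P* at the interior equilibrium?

N* ≈ 15.3, P* ≈ 10.1

From dP/dt = 0 with P > 0: 0.00743N* = 0.114, so N* = 15.3.
Substitute into dN/dt = 0: 0.696(1 - 15.3/45.5) = 0.0459P*.
The bracket is 0.663, giving P* = 0.461/0.0459 = 10.1.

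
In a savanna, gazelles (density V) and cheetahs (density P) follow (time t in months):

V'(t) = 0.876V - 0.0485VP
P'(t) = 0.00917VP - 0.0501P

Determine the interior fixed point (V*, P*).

Set dP/dt = 0 with P > 0: 0.00917V - 0.0501 = 0, so V* = 0.0501/0.00917 = 5.46.
Set dV/dt = 0 with V > 0: 0.876 - 0.0485P = 0, so P* = 0.876/0.0485 = 18.1.

V* ≈ 5.46, P* ≈ 18.1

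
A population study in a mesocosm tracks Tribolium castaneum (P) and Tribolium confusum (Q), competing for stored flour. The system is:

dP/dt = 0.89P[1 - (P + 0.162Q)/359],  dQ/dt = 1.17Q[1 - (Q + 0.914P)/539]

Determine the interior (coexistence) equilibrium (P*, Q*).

Setting both brackets to zero gives the nullclines P + 0.162Q = 359 and 0.914P + Q = 539.
Substituting Q = 539 - 0.914P into the first: P(1 - 0.162·0.914) = 359 - 0.162·539.
So P* = 272/0.852 = 319, and then Q* = 539 - 0.914·319 = 248.

P* ≈ 319, Q* ≈ 248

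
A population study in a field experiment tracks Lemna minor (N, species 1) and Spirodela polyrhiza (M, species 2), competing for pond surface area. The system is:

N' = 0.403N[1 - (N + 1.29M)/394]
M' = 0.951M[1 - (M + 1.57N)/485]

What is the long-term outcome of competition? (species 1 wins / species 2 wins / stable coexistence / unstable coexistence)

Compare the nullcline intercepts: K1/α12 = 394/1.29 = 305 < K2 = 485; K2/α21 = 485/1.57 = 309 < K1 = 394.
Since both are reversed, neither can invade when rare; the interior point is a saddle.

unstable coexistence (outcome depends on initial conditions)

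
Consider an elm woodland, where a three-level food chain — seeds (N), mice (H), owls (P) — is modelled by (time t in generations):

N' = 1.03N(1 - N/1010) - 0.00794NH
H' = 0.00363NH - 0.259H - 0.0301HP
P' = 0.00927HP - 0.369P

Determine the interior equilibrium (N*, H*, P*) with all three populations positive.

N* ≈ 700, H* ≈ 39.8, P* ≈ 75.8

From dP/dt = 0: 0.00927H* = 0.369, so H* = 39.8.
From dN/dt = 0: 1.03(1 - N*/1010) = 0.00794·39.8, giving N* = 1010·(1 - 0.307) = 700.
From dH/dt = 0: 0.00363·700 - 0.259 = 0.0301P*, so P* = 2.28/0.0301 = 75.8.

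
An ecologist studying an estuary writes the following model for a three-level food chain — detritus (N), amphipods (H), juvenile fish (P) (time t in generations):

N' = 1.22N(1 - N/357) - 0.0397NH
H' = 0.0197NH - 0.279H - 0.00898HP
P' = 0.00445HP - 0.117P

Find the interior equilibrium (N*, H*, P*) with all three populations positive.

N* ≈ 51.6, H* ≈ 26.3, P* ≈ 82

From dP/dt = 0: 0.00445H* = 0.117, so H* = 26.3.
From dN/dt = 0: 1.22(1 - N*/357) = 0.0397·26.3, giving N* = 357·(1 - 0.856) = 51.6.
From dH/dt = 0: 0.0197·51.6 - 0.279 = 0.00898P*, so P* = 0.737/0.00898 = 82.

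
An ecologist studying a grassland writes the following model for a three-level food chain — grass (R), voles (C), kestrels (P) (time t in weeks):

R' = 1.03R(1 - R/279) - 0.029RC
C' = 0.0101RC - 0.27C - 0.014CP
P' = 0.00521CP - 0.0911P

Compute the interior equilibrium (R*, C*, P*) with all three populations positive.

From dP/dt = 0: 0.00521C* = 0.0911, so C* = 17.5.
From dR/dt = 0: 1.03(1 - R*/279) = 0.029·17.5, giving R* = 279·(1 - 0.492) = 142.
From dC/dt = 0: 0.0101·142 - 0.27 = 0.014P*, so P* = 1.16/0.014 = 82.9.

R* ≈ 142, C* ≈ 17.5, P* ≈ 82.9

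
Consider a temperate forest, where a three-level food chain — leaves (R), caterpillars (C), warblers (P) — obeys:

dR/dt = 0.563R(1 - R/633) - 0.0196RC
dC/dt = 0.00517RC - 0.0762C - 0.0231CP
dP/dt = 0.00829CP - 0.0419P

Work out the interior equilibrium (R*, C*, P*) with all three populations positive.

From dP/dt = 0: 0.00829C* = 0.0419, so C* = 5.05.
From dR/dt = 0: 0.563(1 - R*/633) = 0.0196·5.05, giving R* = 633·(1 - 0.176) = 522.
From dC/dt = 0: 0.00517·522 - 0.0762 = 0.0231P*, so P* = 2.62/0.0231 = 113.

R* ≈ 522, C* ≈ 5.05, P* ≈ 113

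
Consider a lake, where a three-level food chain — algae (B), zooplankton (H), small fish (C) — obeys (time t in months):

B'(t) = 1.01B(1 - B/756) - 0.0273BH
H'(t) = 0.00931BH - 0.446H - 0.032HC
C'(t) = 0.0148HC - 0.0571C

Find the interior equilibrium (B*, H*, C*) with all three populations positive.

B* ≈ 677, H* ≈ 3.86, C* ≈ 183

From dC/dt = 0: 0.0148H* = 0.0571, so H* = 3.86.
From dB/dt = 0: 1.01(1 - B*/756) = 0.0273·3.86, giving B* = 756·(1 - 0.104) = 677.
From dH/dt = 0: 0.00931·677 - 0.446 = 0.032C*, so C* = 5.86/0.032 = 183.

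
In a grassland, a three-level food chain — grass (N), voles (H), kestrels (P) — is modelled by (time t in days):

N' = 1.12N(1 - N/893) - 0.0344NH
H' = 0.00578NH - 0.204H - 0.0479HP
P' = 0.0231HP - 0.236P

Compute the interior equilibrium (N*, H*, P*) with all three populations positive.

N* ≈ 613, H* ≈ 10.2, P* ≈ 69.7

From dP/dt = 0: 0.0231H* = 0.236, so H* = 10.2.
From dN/dt = 0: 1.12(1 - N*/893) = 0.0344·10.2, giving N* = 893·(1 - 0.314) = 613.
From dH/dt = 0: 0.00578·613 - 0.204 = 0.0479P*, so P* = 3.34/0.0479 = 69.7.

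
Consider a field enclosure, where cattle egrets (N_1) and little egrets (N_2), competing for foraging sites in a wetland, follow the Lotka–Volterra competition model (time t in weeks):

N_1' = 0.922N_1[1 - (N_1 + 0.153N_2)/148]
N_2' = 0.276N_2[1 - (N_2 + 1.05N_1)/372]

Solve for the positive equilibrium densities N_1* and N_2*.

Setting both brackets to zero gives the nullclines N_1 + 0.153N_2 = 148 and 1.05N_1 + N_2 = 372.
Substituting N_2 = 372 - 1.05N_1 into the first: N_1(1 - 0.153·1.05) = 148 - 0.153·372.
So N_1* = 91.1/0.839 = 109, and then N_2* = 372 - 1.05·109 = 258.

N_1* ≈ 109, N_2* ≈ 258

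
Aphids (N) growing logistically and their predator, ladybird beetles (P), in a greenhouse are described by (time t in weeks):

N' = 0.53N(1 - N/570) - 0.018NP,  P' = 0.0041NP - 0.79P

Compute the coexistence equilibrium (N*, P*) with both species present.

N* ≈ 193, P* ≈ 19.5

From dP/dt = 0 with P > 0: 0.0041N* = 0.79, so N* = 193.
Substitute into dN/dt = 0: 0.53(1 - 193/570) = 0.018P*.
The bracket is 0.662, giving P* = 0.351/0.018 = 19.5.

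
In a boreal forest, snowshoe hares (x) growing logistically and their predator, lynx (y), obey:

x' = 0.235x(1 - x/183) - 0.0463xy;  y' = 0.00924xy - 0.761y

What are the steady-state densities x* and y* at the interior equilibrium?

From dy/dt = 0 with y > 0: 0.00924x* = 0.761, so x* = 82.4.
Substitute into dx/dt = 0: 0.235(1 - 82.4/183) = 0.0463y*.
The bracket is 0.55, giving y* = 0.129/0.0463 = 2.79.

x* ≈ 82.4, y* ≈ 2.79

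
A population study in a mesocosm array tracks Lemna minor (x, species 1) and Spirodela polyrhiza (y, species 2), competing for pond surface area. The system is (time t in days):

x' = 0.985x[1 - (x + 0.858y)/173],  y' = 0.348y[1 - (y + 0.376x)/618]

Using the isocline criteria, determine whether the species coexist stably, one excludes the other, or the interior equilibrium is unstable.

Compare the nullcline intercepts: K1/α12 = 173/0.858 = 202 < K2 = 618; K2/α21 = 618/0.376 = 1640 > K1 = 173.
Since the inequalities point opposite ways, species 2 can invade but species 1 cannot.

species 2 excludes species 1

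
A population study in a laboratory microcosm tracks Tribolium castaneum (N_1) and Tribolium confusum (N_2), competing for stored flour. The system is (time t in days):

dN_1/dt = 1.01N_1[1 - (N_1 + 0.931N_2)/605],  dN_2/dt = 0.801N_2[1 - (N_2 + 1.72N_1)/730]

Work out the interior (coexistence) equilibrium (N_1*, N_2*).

N_1* ≈ 124, N_2* ≈ 517

Setting both brackets to zero gives the nullclines N_1 + 0.931N_2 = 605 and 1.72N_1 + N_2 = 730.
Substituting N_2 = 730 - 1.72N_1 into the first: N_1(1 - 0.931·1.72) = 605 - 0.931·730.
So N_1* = -74.6/-0.601 = 124, and then N_2* = 730 - 1.72·124 = 517.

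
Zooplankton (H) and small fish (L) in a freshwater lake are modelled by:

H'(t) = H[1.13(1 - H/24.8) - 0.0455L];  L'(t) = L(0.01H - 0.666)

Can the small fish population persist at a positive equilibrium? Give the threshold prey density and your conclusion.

The predator equation gives dL/dt > 0 only when H > 0.666/0.01 = 66.6.
Without the predator, H → K = 24.8. Since 24.8 < 66.6, the predator cannot invade.

Threshold H = 66.6; K < 66.6, so no, the predator goes extinct.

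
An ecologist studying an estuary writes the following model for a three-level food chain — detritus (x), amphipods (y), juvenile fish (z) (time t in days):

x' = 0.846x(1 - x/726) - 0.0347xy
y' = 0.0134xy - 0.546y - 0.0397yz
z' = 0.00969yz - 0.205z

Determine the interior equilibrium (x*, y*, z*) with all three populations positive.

From dz/dt = 0: 0.00969y* = 0.205, so y* = 21.2.
From dx/dt = 0: 0.846(1 - x*/726) = 0.0347·21.2, giving x* = 726·(1 - 0.868) = 96.
From dy/dt = 0: 0.0134·96 - 0.546 = 0.0397z*, so z* = 0.741/0.0397 = 18.7.

x* ≈ 96, y* ≈ 21.2, z* ≈ 18.7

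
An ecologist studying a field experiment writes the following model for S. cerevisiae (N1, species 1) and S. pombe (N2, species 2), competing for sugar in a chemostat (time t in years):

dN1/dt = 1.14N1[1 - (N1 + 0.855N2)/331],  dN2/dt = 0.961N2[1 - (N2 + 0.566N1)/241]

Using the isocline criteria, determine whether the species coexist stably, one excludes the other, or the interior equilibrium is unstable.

Compare the nullcline intercepts: K1/α12 = 331/0.855 = 387 > K2 = 241; K2/α21 = 241/0.566 = 426 > K1 = 331.
Since both inequalities hold, each species can invade when rare, so the interior equilibrium is stable.

stable coexistence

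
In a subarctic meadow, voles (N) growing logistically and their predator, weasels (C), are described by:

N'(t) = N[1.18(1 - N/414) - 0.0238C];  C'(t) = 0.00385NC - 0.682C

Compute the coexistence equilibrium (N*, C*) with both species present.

N* ≈ 177, C* ≈ 28.4

From dC/dt = 0 with C > 0: 0.00385N* = 0.682, so N* = 177.
Substitute into dN/dt = 0: 1.18(1 - 177/414) = 0.0238C*.
The bracket is 0.572, giving C* = 0.675/0.0238 = 28.4.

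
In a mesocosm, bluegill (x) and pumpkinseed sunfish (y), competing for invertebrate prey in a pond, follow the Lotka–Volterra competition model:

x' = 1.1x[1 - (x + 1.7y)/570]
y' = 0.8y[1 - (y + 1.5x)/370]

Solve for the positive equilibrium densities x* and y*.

x* ≈ 38.1, y* ≈ 313

Setting both brackets to zero gives the nullclines x + 1.7y = 570 and 1.5x + y = 370.
Substituting y = 370 - 1.5x into the first: x(1 - 1.7·1.5) = 570 - 1.7·370.
So x* = -59/-1.55 = 38.1, and then y* = 370 - 1.5·38.1 = 313.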